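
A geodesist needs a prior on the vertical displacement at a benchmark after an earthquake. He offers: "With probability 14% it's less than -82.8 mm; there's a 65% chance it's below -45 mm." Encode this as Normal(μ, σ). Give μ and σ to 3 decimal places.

For Normal(μ,σ), the p-quantile is μ + z_p·σ. Here z_{0.14} = -1.08, z_{0.65} = 0.3853.
So -82.8 = μ − 1.08σ and -45 = μ + 0.3853σ.
Subtracting: σ = (-45 − -82.8)/(0.3853 − (-1.08)) = 25.791.
Then μ = -82.8 − (-1.08)·25.791 = -54.938.

μ = -54.938, σ = 25.791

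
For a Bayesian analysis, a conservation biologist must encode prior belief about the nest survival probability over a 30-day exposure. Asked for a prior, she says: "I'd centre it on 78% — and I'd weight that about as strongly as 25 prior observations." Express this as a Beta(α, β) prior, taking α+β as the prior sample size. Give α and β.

α = 19.5, β = 5.5

Under the effective-sample-size interpretation, Beta(α, β) has prior mean α/(α+β) and prior sample size α+β.
So α+β = 25 and α/(α+β) = 0.78, giving α = 0.78·25 = 19.5 and β = 25 − 19.5 = 5.5.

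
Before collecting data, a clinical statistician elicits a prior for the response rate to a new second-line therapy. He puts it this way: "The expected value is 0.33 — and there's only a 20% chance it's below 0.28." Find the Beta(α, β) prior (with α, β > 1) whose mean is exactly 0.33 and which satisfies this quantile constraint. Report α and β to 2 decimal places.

With mean 0.33 fixed, write α = 0.33s, β = 0.67s where s = α+β.
Need P(θ < 0.28) = 0.2 under Beta(0.33s, 0.67s). Normal approximation: (q−m)/√(m(1−m)/s) ≈ z_{0.2} = -0.842, so s ≈ 0.33·0.67·(-0.842)²/(0.28−0.33)² = 62.6.
At s = 62.6: P(θ<0.28) ≈ 0.203. Adjusting to match 0.2 gives s ≈ 63.89.
So α = 0.33·63.89 ≈ 21.08, β = 0.67·63.89 ≈ 42.81.

α ≈ 21.08, β ≈ 42.81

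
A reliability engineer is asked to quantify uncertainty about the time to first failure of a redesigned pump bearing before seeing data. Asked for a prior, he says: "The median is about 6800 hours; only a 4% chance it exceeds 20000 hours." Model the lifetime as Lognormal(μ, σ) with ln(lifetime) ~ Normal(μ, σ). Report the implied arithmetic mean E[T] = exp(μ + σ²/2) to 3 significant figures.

E[T] ≈ 8220 hours

If T ~ Lognormal(μ,σ) then ln T ~ Normal(μ,σ), so the p-quantile of ln T is μ + z_p·σ.
ln(6800) = 8.825 and ln(20000) = 9.903; z_{0.5} = 0, z_{0.96} = 1.751.
σ = (9.903 − 8.825)/(1.751 − (0)) = 0.616.
μ = 8.825 − (0)·0.616 = 8.825.
E[T] = exp(μ + σ²/2) = exp(8.825 + 0.1899) = 8220 hours.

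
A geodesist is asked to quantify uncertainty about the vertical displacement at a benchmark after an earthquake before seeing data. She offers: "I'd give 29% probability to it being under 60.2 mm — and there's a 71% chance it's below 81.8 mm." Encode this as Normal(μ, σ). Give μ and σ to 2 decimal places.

The p-quantile of Normal(μ,σ) is μ + z_p·σ, with z_{0.29} = -0.5534 and z_{0.71} = 0.5534.
Eliminate σ: μ = (z₂·x₁ − z₁·x₂)/(z₂ − z₁) = (0.5534·60.2 − (-0.5534)·81.8)/1.107 = 71.00.
Then σ = (x₂ − x₁)/(z₂ − z₁) = (81.8 − 60.2)/1.107 = 19.52.

μ = 71.00, σ = 19.52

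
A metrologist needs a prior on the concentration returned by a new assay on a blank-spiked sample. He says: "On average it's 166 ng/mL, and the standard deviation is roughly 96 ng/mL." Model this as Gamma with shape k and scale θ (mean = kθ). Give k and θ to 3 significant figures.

k ≈ 2.99, θ ≈ 55.5

For Gamma(k, scale θ): mean = kθ, variance = kθ², so CV = 1/√k.
CV = SD/mean = 96/166 = 0.5783, hence k = 1/CV² = 2.99.
Then θ = mean/k = 166/2.99 = 55.5.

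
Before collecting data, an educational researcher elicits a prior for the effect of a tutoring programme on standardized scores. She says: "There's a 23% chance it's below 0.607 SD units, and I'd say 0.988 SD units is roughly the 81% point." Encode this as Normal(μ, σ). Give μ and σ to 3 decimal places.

For Normal(μ,σ), the p-quantile is μ + z_p·σ. Here z_{0.23} = -0.7388, z_{0.81} = 0.8779.
So 0.607 = μ − 0.7388σ and 0.988 = μ + 0.8779σ.
Subtracting: σ = (0.988 − 0.607)/(0.8779 − (-0.7388)) = 0.236.
Then μ = 0.607 − (-0.7388)·0.236 = 0.781.

μ = 0.781, σ = 0.236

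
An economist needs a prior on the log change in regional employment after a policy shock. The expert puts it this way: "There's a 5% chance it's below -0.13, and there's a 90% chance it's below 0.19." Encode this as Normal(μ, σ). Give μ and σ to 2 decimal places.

μ = 0.05, σ = 0.11

The p-quantile of Normal(μ,σ) is μ + z_p·σ, with z_{0.05} = -1.645 and z_{0.9} = 1.282.
Eliminate σ: μ = (z₂·x₁ − z₁·x₂)/(z₂ − z₁) = (1.282·-0.13 − (-1.645)·0.19)/2.926 = 0.05.
Then σ = (x₂ − x₁)/(z₂ − z₁) = (0.19 − -0.13)/2.926 = 0.11.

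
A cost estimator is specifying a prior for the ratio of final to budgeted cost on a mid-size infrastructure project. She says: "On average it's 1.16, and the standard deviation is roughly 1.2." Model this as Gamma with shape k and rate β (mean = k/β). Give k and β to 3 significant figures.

k ≈ 0.934, β ≈ 0.806

For Gamma(k, rate β): mean = k/β, variance = k/β², so CV = 1/√k.
CV = SD/mean = 1.2/1.16 = 1.034, hence k = 1/CV² = 0.934.
Then β = k/mean = 0.934/1.16 = 0.806.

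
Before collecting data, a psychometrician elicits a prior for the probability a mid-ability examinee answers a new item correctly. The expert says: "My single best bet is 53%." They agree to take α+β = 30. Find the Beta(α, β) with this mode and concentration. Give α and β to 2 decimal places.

α = 15.84, β = 14.16

For α,β > 1 the Beta mode is (α−1)/(α+β−2). With α+β = 30, the mode is (α−1)/28.
Set (α−1)/28 = 0.53 → α = 1 + 0.53·28 = 15.84.
β = 30 − α = 14.16.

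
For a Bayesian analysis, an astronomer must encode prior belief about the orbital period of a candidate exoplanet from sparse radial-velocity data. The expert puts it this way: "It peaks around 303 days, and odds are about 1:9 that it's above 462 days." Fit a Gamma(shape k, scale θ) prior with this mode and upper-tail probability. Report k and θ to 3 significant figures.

Gamma(k,θ) with k>1 has mode (k−1)θ, so θ = 303/(k−1).
Need P(X < 462) = 0.9 with θ tied to k this way. Start at k = 2, θ = 303: P(X<462) ≈ 0.450.
Too low — raise k to concentrate. Iterating converges to k ≈ 11.5.
Then θ = 303/(11.5−1) ≈ 28.9.

k ≈ 11.5, θ ≈ 28.9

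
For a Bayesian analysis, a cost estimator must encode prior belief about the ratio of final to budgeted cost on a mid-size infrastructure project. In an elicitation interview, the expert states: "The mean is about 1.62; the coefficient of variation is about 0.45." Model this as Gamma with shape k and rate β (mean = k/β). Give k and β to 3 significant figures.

For Gamma(k, rate β): mean = k/β, variance = k/β², so CV = 1/√k.
CV = 0.45, hence k = 1/CV² = 4.94.
Then β = k/mean = 4.94/1.62 = 3.05.

k ≈ 4.94, β ≈ 3.05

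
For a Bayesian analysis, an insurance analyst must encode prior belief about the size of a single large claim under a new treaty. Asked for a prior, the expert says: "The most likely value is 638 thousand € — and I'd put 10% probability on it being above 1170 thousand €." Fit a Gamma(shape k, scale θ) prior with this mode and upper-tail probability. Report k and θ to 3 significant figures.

Gamma(k,θ) with k>1 has mode (k−1)θ, so θ = 638/(k−1).
Need P(X < 1170) = 0.9 with θ tied to k this way. Start at k = 2, θ = 638: P(X<1170) ≈ 0.547.
Too low — raise k to concentrate. Iterating converges to k ≈ 6.19.
Then θ = 638/(6.19−1) ≈ 123.

k ≈ 6.19, θ ≈ 123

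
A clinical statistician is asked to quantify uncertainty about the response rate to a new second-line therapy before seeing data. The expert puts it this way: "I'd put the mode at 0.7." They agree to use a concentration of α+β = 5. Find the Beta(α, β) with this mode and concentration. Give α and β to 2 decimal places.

α = 3.10, β = 1.90

For α,β > 1 the Beta mode is (α−1)/(α+β−2). With α+β = 5, the mode is (α−1)/3.
Set (α−1)/3 = 0.7 → α = 1 + 0.7·3 = 3.10.
β = 5 − α = 1.90.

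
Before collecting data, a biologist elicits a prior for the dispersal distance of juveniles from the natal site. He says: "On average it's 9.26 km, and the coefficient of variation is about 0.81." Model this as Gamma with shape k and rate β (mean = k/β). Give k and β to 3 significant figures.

k ≈ 1.52, β ≈ 0.165

For Gamma(k, rate β): mean = k/β, variance = k/β², so CV = 1/√k.
CV = 0.81, hence k = 1/CV² = 1.52.
Then β = k/mean = 1.52/9.26 = 0.165.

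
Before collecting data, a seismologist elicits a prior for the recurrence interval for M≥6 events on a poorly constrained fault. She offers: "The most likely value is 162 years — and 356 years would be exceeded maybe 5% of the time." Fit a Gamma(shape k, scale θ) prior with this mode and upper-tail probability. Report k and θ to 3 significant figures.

k ≈ 5.44, θ ≈ 36.5

Gamma(k,θ) with k>1 has mode (k−1)θ, so θ = 162/(k−1).
Need P(X < 356) = 0.95 with θ tied to k this way. Start at k = 2, θ = 162: P(X<356) ≈ 0.645.
Too low — raise k to concentrate. Iterating converges to k ≈ 5.44.
Then θ = 162/(5.44−1) ≈ 36.5.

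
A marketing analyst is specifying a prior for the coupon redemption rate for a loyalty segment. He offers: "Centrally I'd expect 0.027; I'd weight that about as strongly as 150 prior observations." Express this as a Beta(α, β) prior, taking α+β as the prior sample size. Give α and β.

α = 4.05, β = 145.95

Under the effective-sample-size interpretation, Beta(α, β) has prior mean α/(α+β) and prior sample size α+β.
So α+β = 150 and α/(α+β) = 0.027, giving α = 0.027·150 = 4.05 and β = 150 − 4.05 = 145.95.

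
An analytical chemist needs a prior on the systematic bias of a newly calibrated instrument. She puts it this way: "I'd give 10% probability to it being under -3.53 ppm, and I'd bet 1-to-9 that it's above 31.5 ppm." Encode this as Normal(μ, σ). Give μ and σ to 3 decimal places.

μ = 13.985, σ = 13.667

For Normal(μ,σ), the p-quantile is μ + z_p·σ. Here z_{0.1} = -1.282, z_{0.9} = 1.282.
So -3.53 = μ − 1.282σ and 31.5 = μ + 1.282σ.
Subtracting: σ = (31.5 − -3.53)/(1.282 − (-1.282)) = 13.667.
Then μ = -3.53 − (-1.282)·13.667 = 13.985.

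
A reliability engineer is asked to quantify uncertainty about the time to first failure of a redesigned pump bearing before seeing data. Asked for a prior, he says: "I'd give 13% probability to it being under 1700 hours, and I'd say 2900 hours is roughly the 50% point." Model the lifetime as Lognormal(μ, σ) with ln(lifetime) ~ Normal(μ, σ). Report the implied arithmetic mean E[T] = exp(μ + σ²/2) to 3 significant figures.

E[T] ≈ 3250 hours

If T ~ Lognormal(μ,σ) then ln T ~ Normal(μ,σ), so the p-quantile of ln T is μ + z_p·σ.
ln(1700) = 7.438 and ln(2900) = 7.972; z_{0.13} = -1.126, z_{0.5} = 0.
σ = (7.972 − 7.438)/(0 − (-1.126)) = 0.474.
μ = 7.438 − (-1.126)·0.474 = 7.972.
E[T] = exp(μ + σ²/2) = exp(7.972 + 0.1124) = 3250 hours.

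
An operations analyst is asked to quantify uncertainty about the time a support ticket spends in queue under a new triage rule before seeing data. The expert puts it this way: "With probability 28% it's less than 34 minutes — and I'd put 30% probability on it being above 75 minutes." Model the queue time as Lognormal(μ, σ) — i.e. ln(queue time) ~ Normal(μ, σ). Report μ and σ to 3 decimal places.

μ ≈ 3.943, σ ≈ 0.715

If T ~ Lognormal(μ,σ) then ln T ~ Normal(μ,σ), so the p-quantile of ln T is μ + z_p·σ.
ln(34) = 3.526 and ln(75) = 4.317; z_{0.28} = -0.5828, z_{0.7} = 0.5244.
σ = (4.317 − 3.526)/(0.5244 − (-0.5828)) = 0.715.
μ = 3.526 − (-0.5828)·0.715 = 3.943.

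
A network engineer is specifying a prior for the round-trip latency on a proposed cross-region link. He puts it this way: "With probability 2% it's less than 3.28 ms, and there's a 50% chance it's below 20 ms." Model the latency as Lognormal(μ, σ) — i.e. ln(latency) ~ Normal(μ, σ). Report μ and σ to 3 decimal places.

μ ≈ 2.996, σ ≈ 0.880

If T ~ Lognormal(μ,σ) then ln T ~ Normal(μ,σ), so the p-quantile of ln T is μ + z_p·σ.
ln(3.28) = 1.188 and ln(20) = 2.996; z_{0.02} = -2.054, z_{0.5} = 0.
σ = (2.996 − 1.188)/(0 − (-2.054)) = 0.880.
μ = 1.188 − (-2.054)·0.880 = 2.996.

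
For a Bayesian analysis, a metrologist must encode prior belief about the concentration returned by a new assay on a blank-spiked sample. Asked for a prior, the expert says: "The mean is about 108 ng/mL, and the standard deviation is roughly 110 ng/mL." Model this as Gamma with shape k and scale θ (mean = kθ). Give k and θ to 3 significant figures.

For Gamma(k, scale θ): mean = kθ, variance = kθ², so CV = 1/√k.
CV = SD/mean = 110/108 = 1.019, hence k = 1/CV² = 0.964.
Then θ = mean/k = 108/0.964 = 112.

k ≈ 0.964, θ ≈ 112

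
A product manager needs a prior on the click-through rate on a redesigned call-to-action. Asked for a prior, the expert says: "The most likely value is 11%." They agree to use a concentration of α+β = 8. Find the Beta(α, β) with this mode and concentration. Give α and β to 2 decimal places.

α = 1.66, β = 6.34

For α,β > 1 the Beta mode is (α−1)/(α+β−2). With α+β = 8, the mode is (α−1)/6.
Set (α−1)/6 = 0.11 → α = 1 + 0.11·6 = 1.66.
β = 8 − α = 6.34.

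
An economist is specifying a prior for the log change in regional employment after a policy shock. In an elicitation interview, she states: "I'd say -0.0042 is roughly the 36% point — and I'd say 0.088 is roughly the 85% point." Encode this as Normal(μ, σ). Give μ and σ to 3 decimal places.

For Normal(μ,σ), the p-quantile is μ + z_p·σ. Here z_{0.36} = -0.3585, z_{0.85} = 1.036.
So -0.0042 = μ − 0.3585σ and 0.088 = μ + 1.036σ.
Subtracting: σ = (0.088 − -0.0042)/(1.036 − (-0.3585)) = 0.066.
Then μ = -0.0042 − (-0.3585)·0.066 = 0.019.

μ = 0.019, σ = 0.066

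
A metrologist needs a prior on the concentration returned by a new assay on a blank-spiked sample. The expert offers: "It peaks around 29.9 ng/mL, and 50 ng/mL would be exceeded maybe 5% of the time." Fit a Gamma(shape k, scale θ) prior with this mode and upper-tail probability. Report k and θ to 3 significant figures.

k ≈ 11.6, θ ≈ 2.83

Gamma(k,θ) with k>1 has mode (k−1)θ, so θ = 29.9/(k−1).
Need P(X < 50) = 0.95 with θ tied to k this way. Start at k = 2, θ = 29.9: P(X<50) ≈ 0.498.
Too low — raise k to concentrate. Iterating converges to k ≈ 11.6.
Then θ = 29.9/(11.6−1) ≈ 2.83.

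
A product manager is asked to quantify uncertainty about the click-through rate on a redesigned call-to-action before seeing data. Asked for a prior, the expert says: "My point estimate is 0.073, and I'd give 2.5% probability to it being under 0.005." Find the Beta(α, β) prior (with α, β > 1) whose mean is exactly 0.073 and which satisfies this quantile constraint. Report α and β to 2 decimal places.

With mean 0.073 fixed, write α = 0.073s, β = 0.927s where s = α+β.
Need P(θ < 0.005) = 0.025 under Beta(0.073s, 0.927s). Normal approximation: (q−m)/√(m(1−m)/s) ≈ z_{0.025} = -1.96, so s ≈ 0.073·0.927·(-1.96)²/(0.005−0.073)² = 56.2.
At s = 56.2: P(θ<0.005) ≈ 0.000. Adjusting to match 0.025 gives s ≈ 19.51.
So α = 0.073·19.51 ≈ 1.42, β = 0.927·19.51 ≈ 18.08.

α ≈ 1.42, β ≈ 18.08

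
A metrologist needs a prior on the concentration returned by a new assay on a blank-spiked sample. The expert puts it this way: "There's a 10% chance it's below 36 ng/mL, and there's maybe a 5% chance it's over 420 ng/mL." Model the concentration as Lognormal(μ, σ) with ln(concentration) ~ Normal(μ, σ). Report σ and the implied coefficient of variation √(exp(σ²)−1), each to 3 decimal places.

If T ~ Lognormal(μ,σ) then ln T ~ Normal(μ,σ), so the p-quantile of ln T is μ + z_p·σ.
ln(36) = 3.584 and ln(420) = 6.04; z_{0.1} = -1.282, z_{0.95} = 1.645.
σ = (6.04 − 3.584)/(1.645 − (-1.282)) = 0.840.
μ = 3.584 − (-1.282)·0.840 = 4.659.
CV = √(exp(σ²)−1) = √(exp(0.7048)−1) = 1.012.

σ ≈ 0.840, CV ≈ 1.012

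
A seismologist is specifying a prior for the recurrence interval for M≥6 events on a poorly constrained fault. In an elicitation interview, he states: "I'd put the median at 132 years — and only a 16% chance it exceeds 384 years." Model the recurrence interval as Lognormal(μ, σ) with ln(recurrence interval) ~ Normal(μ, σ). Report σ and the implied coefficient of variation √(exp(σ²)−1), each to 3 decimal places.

If T ~ Lognormal(μ,σ) then ln T ~ Normal(μ,σ), so the p-quantile of ln T is μ + z_p·σ.
ln(132) = 4.883 and ln(384) = 5.951; z_{0.5} = 0, z_{0.84} = 0.9945.
σ = (5.951 − 4.883)/(0.9945 − (0)) = 1.074.
μ = 4.883 − (0)·1.074 = 4.883.
CV = √(exp(σ²)−1) = √(exp(1.1530)−1) = 1.472.

σ ≈ 1.074, CV ≈ 1.472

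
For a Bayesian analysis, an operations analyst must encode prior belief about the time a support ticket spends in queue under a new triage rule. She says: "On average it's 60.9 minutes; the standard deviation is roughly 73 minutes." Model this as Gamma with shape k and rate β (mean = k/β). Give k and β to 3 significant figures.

k ≈ 0.696, β ≈ 0.0114

For Gamma(k, rate β): mean = k/β, variance = k/β², so CV = 1/√k.
CV = SD/mean = 73/60.9 = 1.199, hence k = 1/CV² = 0.696.
Then β = k/mean = 0.696/60.9 = 0.0114.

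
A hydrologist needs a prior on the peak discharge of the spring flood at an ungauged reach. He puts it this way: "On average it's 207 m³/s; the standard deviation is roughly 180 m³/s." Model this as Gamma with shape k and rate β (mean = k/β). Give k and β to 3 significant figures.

k ≈ 1.32, β ≈ 0.00639

For Gamma(k, rate β): mean = k/β, variance = k/β², so CV = 1/√k.
CV = SD/mean = 180/207 = 0.8696, hence k = 1/CV² = 1.32.
Then β = k/mean = 1.32/207 = 0.00639.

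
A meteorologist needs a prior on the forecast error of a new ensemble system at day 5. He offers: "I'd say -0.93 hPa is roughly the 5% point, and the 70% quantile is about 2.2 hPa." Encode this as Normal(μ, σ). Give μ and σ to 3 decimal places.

μ = 1.443, σ = 1.443

For Normal(μ,σ), the p-quantile is μ + z_p·σ. Here z_{0.05} = -1.645, z_{0.7} = 0.5244.
So -0.93 = μ − 1.645σ and 2.2 = μ + 0.5244σ.
Subtracting: σ = (2.2 − -0.93)/(0.5244 − (-1.645)) = 1.443.
Then μ = -0.93 − (-1.645)·1.443 = 1.443.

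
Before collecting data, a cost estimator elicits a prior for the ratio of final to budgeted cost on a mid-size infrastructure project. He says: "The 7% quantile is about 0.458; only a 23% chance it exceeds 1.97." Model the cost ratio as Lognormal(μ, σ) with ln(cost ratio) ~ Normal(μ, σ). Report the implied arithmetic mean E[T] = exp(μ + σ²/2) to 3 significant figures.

E[T] ≈ 1.5

If T ~ Lognormal(μ,σ) then ln T ~ Normal(μ,σ), so the p-quantile of ln T is μ + z_p·σ.
ln(0.458) = -0.7809 and ln(1.97) = 0.678; z_{0.07} = -1.476, z_{0.77} = 0.7388.
σ = (0.678 − -0.7809)/(0.7388 − (-1.476)) = 0.659.
μ = -0.7809 − (-1.476)·0.659 = 0.191.
E[T] = exp(μ + σ²/2) = exp(0.191 + 0.2170) = 1.5.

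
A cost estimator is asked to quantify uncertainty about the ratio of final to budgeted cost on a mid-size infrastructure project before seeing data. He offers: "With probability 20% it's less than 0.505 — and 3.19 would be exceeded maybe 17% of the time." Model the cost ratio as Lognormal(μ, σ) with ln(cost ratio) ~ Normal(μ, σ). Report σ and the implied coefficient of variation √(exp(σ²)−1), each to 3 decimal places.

σ ≈ 1.026, CV ≈ 1.367

If T ~ Lognormal(μ,σ) then ln T ~ Normal(μ,σ), so the p-quantile of ln T is μ + z_p·σ.
ln(0.505) = -0.6832 and ln(3.19) = 1.16; z_{0.2} = -0.8416, z_{0.83} = 0.9542.
σ = (1.16 − -0.6832)/(0.9542 − (-0.8416)) = 1.026.
μ = -0.6832 − (-0.8416)·1.026 = 0.181.
CV = √(exp(σ²)−1) = √(exp(1.0535)−1) = 1.367.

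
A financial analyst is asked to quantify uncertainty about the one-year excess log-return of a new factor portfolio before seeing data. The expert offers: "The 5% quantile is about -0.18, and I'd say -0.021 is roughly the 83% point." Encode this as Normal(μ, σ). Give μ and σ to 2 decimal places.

For Normal(μ,σ), the p-quantile is μ + z_p·σ. Here z_{0.05} = -1.645, z_{0.83} = 0.9542.
So -0.18 = μ − 1.645σ and -0.021 = μ + 0.9542σ.
Subtracting: σ = (-0.021 − -0.18)/(0.9542 − (-1.645)) = 0.06.
Then μ = -0.18 − (-1.645)·0.06 = -0.08.

μ = -0.08, σ = 0.06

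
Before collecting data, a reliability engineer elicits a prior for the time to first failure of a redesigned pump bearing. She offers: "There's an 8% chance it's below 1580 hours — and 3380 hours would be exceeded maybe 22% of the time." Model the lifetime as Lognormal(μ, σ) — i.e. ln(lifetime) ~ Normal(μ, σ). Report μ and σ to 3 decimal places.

μ ≈ 7.856, σ ≈ 0.349

If T ~ Lognormal(μ,σ) then ln T ~ Normal(μ,σ), so the p-quantile of ln T is μ + z_p·σ.
ln(1580) = 7.365 and ln(3380) = 8.126; z_{0.08} = -1.405, z_{0.78} = 0.7722.
σ = (8.126 − 7.365)/(0.7722 − (-1.405)) = 0.349.
μ = 7.365 − (-1.405)·0.349 = 7.856.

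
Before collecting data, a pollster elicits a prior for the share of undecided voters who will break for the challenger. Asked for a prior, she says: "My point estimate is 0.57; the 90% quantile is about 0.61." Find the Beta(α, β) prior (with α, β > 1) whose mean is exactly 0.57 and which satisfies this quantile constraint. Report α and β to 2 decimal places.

α ≈ 142.35, β ≈ 107.39

With mean 0.57 fixed, write α = 0.57s, β = 0.43s where s = α+β.
Need P(θ < 0.61) = 0.9 under Beta(0.57s, 0.43s). Normal approximation: (q−m)/√(m(1−m)/s) ≈ z_{0.9} = 1.28, so s ≈ 0.57·0.43·(1.28)²/(0.61−0.57)² = 251.6.
At s = 251.6: P(θ<0.61) ≈ 0.901. Adjusting to match 0.9 gives s ≈ 249.73.
So α = 0.57·249.73 ≈ 142.35, β = 0.43·249.73 ≈ 107.39.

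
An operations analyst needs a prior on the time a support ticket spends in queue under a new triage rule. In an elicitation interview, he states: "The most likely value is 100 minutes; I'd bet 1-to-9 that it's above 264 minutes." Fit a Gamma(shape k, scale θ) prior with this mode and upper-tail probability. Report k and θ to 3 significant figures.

k ≈ 3.03, θ ≈ 49.2

Gamma(k,θ) with k>1 has mode (k−1)θ, so θ = 100/(k−1).
Need P(X < 264) = 0.9 with θ tied to k this way. Start at k = 2, θ = 100: P(X<264) ≈ 0.740.
Too low — raise k to concentrate. Iterating converges to k ≈ 3.03.
Then θ = 100/(3.03−1) ≈ 49.2.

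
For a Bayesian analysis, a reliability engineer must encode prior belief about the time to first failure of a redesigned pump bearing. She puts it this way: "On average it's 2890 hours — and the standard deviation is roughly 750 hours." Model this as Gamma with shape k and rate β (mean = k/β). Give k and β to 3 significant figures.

For Gamma(k, rate β): mean = k/β, variance = k/β², so CV = 1/√k.
CV = SD/mean = 750/2890 = 0.2595, hence k = 1/CV² = 14.8.
Then β = k/mean = 14.8/2890 = 0.00514.

k ≈ 14.8, β ≈ 0.00514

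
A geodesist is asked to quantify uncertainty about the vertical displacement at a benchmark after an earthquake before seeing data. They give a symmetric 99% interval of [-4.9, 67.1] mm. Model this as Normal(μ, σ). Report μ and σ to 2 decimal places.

μ = 31.10, σ = 13.98

A symmetric 99% interval runs μ ± z·σ with z = 2.576.
Half-width = 36, so σ = 36/2.576 = 13.98.
μ is the interval midpoint, 31.10.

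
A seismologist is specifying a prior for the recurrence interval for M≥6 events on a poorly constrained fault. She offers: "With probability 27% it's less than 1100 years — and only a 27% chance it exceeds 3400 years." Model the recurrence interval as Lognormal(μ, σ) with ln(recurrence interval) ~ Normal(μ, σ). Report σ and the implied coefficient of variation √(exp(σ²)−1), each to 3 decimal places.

σ ≈ 0.921, CV ≈ 1.155

If T ~ Lognormal(μ,σ) then ln T ~ Normal(μ,σ), so the p-quantile of ln T is μ + z_p·σ.
ln(1100) = 7.003 and ln(3400) = 8.132; z_{0.27} = -0.6128, z_{0.73} = 0.6128.
σ = (8.132 − 7.003)/(0.6128 − (-0.6128)) = 0.921.
μ = 7.003 − (-0.6128)·0.921 = 7.567.
CV = √(exp(σ²)−1) = √(exp(0.8477)−1) = 1.155.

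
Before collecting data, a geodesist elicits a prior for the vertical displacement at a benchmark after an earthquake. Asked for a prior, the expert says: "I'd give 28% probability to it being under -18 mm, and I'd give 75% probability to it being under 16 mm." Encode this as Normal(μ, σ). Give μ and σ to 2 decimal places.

μ = -2.24, σ = 27.04

For Normal(μ,σ), the p-quantile is μ + z_p·σ. Here z_{0.28} = -0.5828, z_{0.75} = 0.6745.
So -18 = μ − 0.5828σ and 16 = μ + 0.6745σ.
Subtracting: σ = (16 − -18)/(0.6745 − (-0.5828)) = 27.04.
Then μ = -18 − (-0.5828)·27.04 = -2.24.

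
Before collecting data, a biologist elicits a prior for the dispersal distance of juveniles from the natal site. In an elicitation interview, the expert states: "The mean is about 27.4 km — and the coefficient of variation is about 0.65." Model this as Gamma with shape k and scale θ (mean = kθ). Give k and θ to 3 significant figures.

For Gamma(k, scale θ): mean = kθ, variance = kθ², so CV = 1/√k.
CV = 0.65, hence k = 1/CV² = 2.37.
Then θ = mean/k = 27.4/2.37 = 11.6.

k ≈ 2.37, θ ≈ 11.6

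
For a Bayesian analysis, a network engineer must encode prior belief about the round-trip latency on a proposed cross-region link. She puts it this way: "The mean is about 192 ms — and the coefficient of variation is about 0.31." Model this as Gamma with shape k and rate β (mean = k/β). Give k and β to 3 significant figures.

For Gamma(k, rate β): mean = k/β, variance = k/β², so CV = 1/√k.
CV = 0.31, hence k = 1/CV² = 10.4.
Then β = k/mean = 10.4/192 = 0.0542.

k ≈ 10.4, β ≈ 0.0542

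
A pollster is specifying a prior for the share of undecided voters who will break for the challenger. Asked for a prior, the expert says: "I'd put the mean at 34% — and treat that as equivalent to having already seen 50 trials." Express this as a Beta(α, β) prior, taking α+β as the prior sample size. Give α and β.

Under the effective-sample-size interpretation, Beta(α, β) has prior mean α/(α+β) and prior sample size α+β.
So α+β = 50 and α/(α+β) = 0.34, giving α = 0.34·50 = 17 and β = 50 − 17 = 33.

α = 17, β = 33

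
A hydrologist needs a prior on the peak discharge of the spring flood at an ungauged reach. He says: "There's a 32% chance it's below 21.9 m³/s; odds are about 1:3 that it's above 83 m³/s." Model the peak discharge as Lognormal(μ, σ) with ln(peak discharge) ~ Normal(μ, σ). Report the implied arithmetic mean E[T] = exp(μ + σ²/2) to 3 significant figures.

If T ~ Lognormal(μ,σ) then ln T ~ Normal(μ,σ), so the p-quantile of ln T is μ + z_p·σ.
ln(21.9) = 3.086 and ln(83) = 4.419; z_{0.32} = -0.4677, z_{0.75} = 0.6745.
σ = (4.419 − 3.086)/(0.6745 − (-0.4677)) = 1.166.
μ = 3.086 − (-0.4677)·1.166 = 3.632.
E[T] = exp(μ + σ²/2) = exp(3.632 + 0.6804) = 74.6 m³/s.

E[T] ≈ 74.6 m³/s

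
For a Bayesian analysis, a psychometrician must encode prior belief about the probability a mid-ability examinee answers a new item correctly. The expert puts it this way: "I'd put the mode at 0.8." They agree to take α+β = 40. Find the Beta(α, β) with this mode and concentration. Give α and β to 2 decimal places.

For α,β > 1 the Beta mode is (α−1)/(α+β−2). With α+β = 40, the mode is (α−1)/38.
Set (α−1)/38 = 0.8 → α = 1 + 0.8·38 = 31.40.
β = 40 − α = 8.60.

α = 31.40, β = 8.60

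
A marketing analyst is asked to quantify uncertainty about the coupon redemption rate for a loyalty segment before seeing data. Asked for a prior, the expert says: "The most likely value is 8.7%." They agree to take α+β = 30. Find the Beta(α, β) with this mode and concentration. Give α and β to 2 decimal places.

α = 3.44, β = 26.56

For α,β > 1 the Beta mode is (α−1)/(α+β−2). With α+β = 30, the mode is (α−1)/28.
Set (α−1)/28 = 0.087 → α = 1 + 0.087·28 = 3.44.
β = 30 − α = 26.56.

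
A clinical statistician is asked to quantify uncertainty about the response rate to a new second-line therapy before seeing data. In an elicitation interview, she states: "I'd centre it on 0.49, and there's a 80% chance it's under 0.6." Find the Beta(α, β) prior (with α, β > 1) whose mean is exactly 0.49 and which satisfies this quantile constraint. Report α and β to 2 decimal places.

With mean 0.49 fixed, write α = 0.49s, β = 0.51s where s = α+β.
Need P(θ < 0.6) = 0.8 under Beta(0.49s, 0.51s). Normal approximation: (q−m)/√(m(1−m)/s) ≈ z_{0.8} = 0.842, so s ≈ 0.49·0.51·(0.842)²/(0.6−0.49)² = 14.6.
At s = 14.6: P(θ<0.6) ≈ 0.799. Adjusting to match 0.8 gives s ≈ 14.73.
So α = 0.49·14.73 ≈ 7.22, β = 0.51·14.73 ≈ 7.51.

α ≈ 7.22, β ≈ 7.51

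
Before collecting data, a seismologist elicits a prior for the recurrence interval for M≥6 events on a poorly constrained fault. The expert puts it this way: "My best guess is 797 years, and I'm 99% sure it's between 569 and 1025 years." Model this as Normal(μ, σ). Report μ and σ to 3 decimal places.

μ = 797.000, σ = 88.515

A symmetric 99% interval runs μ ± z·σ with z = 2.576.
Half-width = 228, so σ = 228/2.576 = 88.515.
μ is the stated best guess, 797.000.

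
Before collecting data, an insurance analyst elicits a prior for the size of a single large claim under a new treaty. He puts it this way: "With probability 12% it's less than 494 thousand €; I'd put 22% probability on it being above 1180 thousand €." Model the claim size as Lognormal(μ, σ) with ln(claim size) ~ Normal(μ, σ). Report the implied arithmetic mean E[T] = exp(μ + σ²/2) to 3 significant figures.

If T ~ Lognormal(μ,σ) then ln T ~ Normal(μ,σ), so the p-quantile of ln T is μ + z_p·σ.
ln(494) = 6.203 and ln(1180) = 7.073; z_{0.12} = -1.175, z_{0.78} = 0.7722.
σ = (7.073 − 6.203)/(0.7722 − (-1.175)) = 0.447.
μ = 6.203 − (-1.175)·0.447 = 6.728.
E[T] = exp(μ + σ²/2) = exp(6.728 + 0.1000) = 923 thousand €.

E[T] ≈ 923 thousand €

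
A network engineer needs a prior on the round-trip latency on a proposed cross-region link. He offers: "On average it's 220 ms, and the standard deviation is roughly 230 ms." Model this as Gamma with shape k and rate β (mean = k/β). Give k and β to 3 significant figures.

k ≈ 0.915, β ≈ 0.00416

For Gamma(k, rate β): mean = k/β, variance = k/β², so CV = 1/√k.
CV = SD/mean = 230/220 = 1.045, hence k = 1/CV² = 0.915.
Then β = k/mean = 0.915/220 = 0.00416.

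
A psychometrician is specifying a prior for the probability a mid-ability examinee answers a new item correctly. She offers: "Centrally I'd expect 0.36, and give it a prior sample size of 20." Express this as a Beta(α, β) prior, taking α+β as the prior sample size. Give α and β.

Under the effective-sample-size interpretation, Beta(α, β) has prior mean α/(α+β) and prior sample size α+β.
So α+β = 20 and α/(α+β) = 0.36, giving α = 0.36·20 = 7.2 and β = 20 − 7.2 = 12.8.

α = 7.2, β = 12.8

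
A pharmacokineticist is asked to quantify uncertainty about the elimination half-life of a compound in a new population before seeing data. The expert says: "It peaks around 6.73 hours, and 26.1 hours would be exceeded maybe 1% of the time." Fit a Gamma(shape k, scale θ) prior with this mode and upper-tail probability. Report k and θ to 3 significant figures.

k ≈ 3.29, θ ≈ 2.93

Gamma(k,θ) with k>1 has mode (k−1)θ, so θ = 6.73/(k−1).
Need P(X < 26.1) = 0.99 with θ tied to k this way. Start at k = 2, θ = 6.73: P(X<26.1) ≈ 0.899.
Too low — raise k to concentrate. Iterating converges to k ≈ 3.29.
Then θ = 6.73/(3.29−1) ≈ 2.93.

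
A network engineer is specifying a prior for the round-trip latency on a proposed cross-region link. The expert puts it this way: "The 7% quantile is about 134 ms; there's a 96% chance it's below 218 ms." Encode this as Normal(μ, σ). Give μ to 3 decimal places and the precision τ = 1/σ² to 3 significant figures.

μ = 172.422, τ = 0.00148

The p-quantile of Normal(μ,σ) is μ + z_p·σ, with z_{0.07} = -1.476 and z_{0.96} = 1.751.
Eliminate σ: μ = (z₂·x₁ − z₁·x₂)/(z₂ − z₁) = (1.751·134 − (-1.476)·218)/3.226 = 172.422.
Then σ = (x₂ − x₁)/(z₂ − z₁) = (218 − 134)/3.226 = 26.035.
Precision τ = 1/σ² = 1/26.03² = 0.00148.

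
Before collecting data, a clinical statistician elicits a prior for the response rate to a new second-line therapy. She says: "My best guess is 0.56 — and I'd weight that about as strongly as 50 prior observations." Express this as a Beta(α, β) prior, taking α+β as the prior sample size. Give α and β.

α = 28, β = 22

Under the effective-sample-size interpretation, Beta(α, β) has prior mean α/(α+β) and prior sample size α+β.
So α+β = 50 and α/(α+β) = 0.56, giving α = 0.56·50 = 28 and β = 50 − 28 = 22.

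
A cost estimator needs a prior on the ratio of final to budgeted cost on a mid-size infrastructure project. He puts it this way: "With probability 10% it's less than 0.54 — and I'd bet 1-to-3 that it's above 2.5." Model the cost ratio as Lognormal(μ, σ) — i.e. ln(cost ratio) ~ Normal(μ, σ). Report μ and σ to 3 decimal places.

If T ~ Lognormal(μ,σ) then ln T ~ Normal(μ,σ), so the p-quantile of ln T is μ + z_p·σ.
ln(0.54) = -0.6162 and ln(2.5) = 0.9163; z_{0.1} = -1.282, z_{0.75} = 0.6745.
σ = (0.9163 − -0.6162)/(0.6745 − (-1.282)) = 0.783.
μ = -0.6162 − (-1.282)·0.783 = 0.388.

μ ≈ 0.388, σ ≈ 0.783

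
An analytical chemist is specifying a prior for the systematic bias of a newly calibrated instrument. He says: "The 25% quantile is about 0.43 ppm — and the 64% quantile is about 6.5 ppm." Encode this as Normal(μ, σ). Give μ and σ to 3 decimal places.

μ = 4.394, σ = 5.876

The p-quantile of Normal(μ,σ) is μ + z_p·σ, with z_{0.25} = -0.6745 and z_{0.64} = 0.3585.
Eliminate σ: μ = (z₂·x₁ − z₁·x₂)/(z₂ − z₁) = (0.3585·0.43 − (-0.6745)·6.5)/1.033 = 4.394.
Then σ = (x₂ − x₁)/(z₂ − z₁) = (6.5 − 0.43)/1.033 = 5.876.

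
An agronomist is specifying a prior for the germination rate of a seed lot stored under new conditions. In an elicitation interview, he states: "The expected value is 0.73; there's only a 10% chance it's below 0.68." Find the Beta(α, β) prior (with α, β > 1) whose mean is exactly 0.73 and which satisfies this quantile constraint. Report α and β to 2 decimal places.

α ≈ 96.95, β ≈ 35.86

With mean 0.73 fixed, write α = 0.73s, β = 0.27s where s = α+β.
Need P(θ < 0.68) = 0.1 under Beta(0.73s, 0.27s). Normal approximation: (q−m)/√(m(1−m)/s) ≈ z_{0.1} = -1.28, so s ≈ 0.73·0.27·(-1.28)²/(0.68−0.73)² = 129.5.
At s = 129.5: P(θ<0.68) ≈ 0.103. Adjusting to match 0.1 gives s ≈ 132.81.
So α = 0.73·132.81 ≈ 96.95, β = 0.27·132.81 ≈ 35.86.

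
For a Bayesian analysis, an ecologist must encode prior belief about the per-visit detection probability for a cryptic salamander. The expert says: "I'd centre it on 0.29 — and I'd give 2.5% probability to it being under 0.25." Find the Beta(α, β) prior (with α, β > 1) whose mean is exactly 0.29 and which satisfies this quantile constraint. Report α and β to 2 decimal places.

α ≈ 137.06, β ≈ 335.55

With mean 0.29 fixed, write α = 0.29s, β = 0.71s where s = α+β.
Need P(θ < 0.25) = 0.025 under Beta(0.29s, 0.71s). Normal approximation: (q−m)/√(m(1−m)/s) ≈ z_{0.025} = -1.96, so s ≈ 0.29·0.71·(-1.96)²/(0.25−0.29)² = 494.3.
At s = 494.3: P(θ<0.25) ≈ 0.022. Adjusting to match 0.025 gives s ≈ 472.61.
So α = 0.29·472.61 ≈ 137.06, β = 0.71·472.61 ≈ 335.55.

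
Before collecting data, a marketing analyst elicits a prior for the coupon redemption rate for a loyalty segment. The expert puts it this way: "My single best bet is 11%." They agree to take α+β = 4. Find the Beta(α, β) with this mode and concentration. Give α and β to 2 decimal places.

For α,β > 1 the Beta mode is (α−1)/(α+β−2). With α+β = 4, the mode is (α−1)/2.
Set (α−1)/2 = 0.11 → α = 1 + 0.11·2 = 1.22.
β = 4 − α = 2.78.

α = 1.22, β = 2.78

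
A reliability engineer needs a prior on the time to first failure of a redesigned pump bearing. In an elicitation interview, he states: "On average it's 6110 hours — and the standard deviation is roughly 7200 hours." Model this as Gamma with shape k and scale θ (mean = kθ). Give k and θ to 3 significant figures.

k ≈ 0.72, θ ≈ 8480

For Gamma(k, scale θ): mean = kθ, variance = kθ², so CV = 1/√k.
CV = SD/mean = 7200/6110 = 1.178, hence k = 1/CV² = 0.72.
Then θ = mean/k = 6110/0.72 = 8480.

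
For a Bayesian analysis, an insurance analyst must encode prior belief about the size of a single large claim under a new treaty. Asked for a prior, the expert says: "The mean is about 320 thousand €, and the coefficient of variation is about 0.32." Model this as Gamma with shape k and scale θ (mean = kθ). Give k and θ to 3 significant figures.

For Gamma(k, scale θ): mean = kθ, variance = kθ², so CV = 1/√k.
CV = 0.32, hence k = 1/CV² = 9.77.
Then θ = mean/k = 320/9.77 = 32.8.

k ≈ 9.77, θ ≈ 32.8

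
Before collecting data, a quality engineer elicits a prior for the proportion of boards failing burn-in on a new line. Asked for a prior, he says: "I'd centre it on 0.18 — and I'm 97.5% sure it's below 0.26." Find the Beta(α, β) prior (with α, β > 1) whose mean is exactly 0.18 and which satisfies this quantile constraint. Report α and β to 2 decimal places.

With mean 0.18 fixed, write α = 0.18s, β = 0.82s where s = α+β.
Need P(θ < 0.26) = 0.975 under Beta(0.18s, 0.82s). Normal approximation: (q−m)/√(m(1−m)/s) ≈ z_{0.975} = 1.96, so s ≈ 0.18·0.82·(1.96)²/(0.26−0.18)² = 88.6.
At s = 88.6: P(θ<0.26) ≈ 0.967. Adjusting to match 0.975 gives s ≈ 101.52.
So α = 0.18·101.52 ≈ 18.27, β = 0.82·101.52 ≈ 83.24.

α ≈ 18.27, β ≈ 83.24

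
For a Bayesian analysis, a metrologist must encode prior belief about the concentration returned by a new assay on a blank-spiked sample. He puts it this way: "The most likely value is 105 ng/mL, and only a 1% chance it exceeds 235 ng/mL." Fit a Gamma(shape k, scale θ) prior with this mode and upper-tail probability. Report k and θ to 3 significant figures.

Gamma(k,θ) with k>1 has mode (k−1)θ, so θ = 105/(k−1).
Need P(X < 235) = 0.99 with θ tied to k this way. Start at k = 2, θ = 105: P(X<235) ≈ 0.655.
Too low — raise k to concentrate. Iterating converges to k ≈ 8.4.
Then θ = 105/(8.4−1) ≈ 14.2.

k ≈ 8.4, θ ≈ 14.2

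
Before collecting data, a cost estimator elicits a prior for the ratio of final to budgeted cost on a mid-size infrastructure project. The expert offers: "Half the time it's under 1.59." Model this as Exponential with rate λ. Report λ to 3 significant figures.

λ ≈ 0.436

Exponential median = ln 2 / λ, so λ = ln 2 / 1.59 = 0.436.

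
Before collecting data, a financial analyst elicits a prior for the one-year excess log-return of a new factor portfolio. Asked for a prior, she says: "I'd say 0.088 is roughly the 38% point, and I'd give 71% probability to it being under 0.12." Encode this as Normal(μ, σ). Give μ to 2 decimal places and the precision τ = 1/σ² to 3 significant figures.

For Normal(μ,σ), the p-quantile is μ + z_p·σ. Here z_{0.38} = -0.3055, z_{0.71} = 0.5534.
So 0.088 = μ − 0.3055σ and 0.12 = μ + 0.5534σ.
Subtracting: σ = (0.12 − 0.088)/(0.5534 − (-0.3055)) = 0.04.
Then μ = 0.088 − (-0.3055)·0.04 = 0.10.
Precision τ = 1/σ² = 1/0.03726² = 720.

μ = 0.10, τ = 720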